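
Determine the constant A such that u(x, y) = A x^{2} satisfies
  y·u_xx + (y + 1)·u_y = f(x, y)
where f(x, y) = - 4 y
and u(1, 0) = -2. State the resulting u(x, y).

Substitute the ansatz u = A x^{2} into the left-hand side.
Derivatives of the ansatz:
  u_xx = 2 A
  u_y = 0
Term by term:
  y·u_xx = 2 A y
  (y + 1)·u_y = 0
So the left-hand side equals
  2 A y
This must equal f(x, y) = - 4 y identically.
Matching coefficients of the independent functions:
  [y]:  2 A = -4
Solving: A = -2.
Check against the point condition:
  u(1, 0) = -2  ⟹  A = -2  ✓
Hence u(x, y) = - 2 x^{2}.

Answer: u(x, y) = - 2 x^{2}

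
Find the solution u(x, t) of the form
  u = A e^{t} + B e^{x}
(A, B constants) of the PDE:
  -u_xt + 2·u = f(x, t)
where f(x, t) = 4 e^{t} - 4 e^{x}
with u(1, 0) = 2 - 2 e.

Substitute the ansatz u = A e^{t} + B e^{x} into the left-hand side.
Derivatives of the ansatz:
  u_xt = 0
Term by term:
  -u_xt = 0
  2·u = 2 A e^{t} + 2 B e^{x}
So the left-hand side equals
  2 A e^{t} + 2 B e^{x}
This must equal f(x, t) = 4 e^{t} - 4 e^{x} identically.
Matching coefficients of the independent functions:
  [e^{t}]:  2 A = 4
  [e^{x}]:  2 B = -4
Solving: A = 2, B = -2.
Check against the point condition:
  u(1, 0) = 2 - 2 e  ⟹  A + e B = 2 - 2 e  ✓
Hence u(x, t) = 2 e^{t} - 2 e^{x}.

Answer: u(x, t) = 2 e^{t} - 2 e^{x}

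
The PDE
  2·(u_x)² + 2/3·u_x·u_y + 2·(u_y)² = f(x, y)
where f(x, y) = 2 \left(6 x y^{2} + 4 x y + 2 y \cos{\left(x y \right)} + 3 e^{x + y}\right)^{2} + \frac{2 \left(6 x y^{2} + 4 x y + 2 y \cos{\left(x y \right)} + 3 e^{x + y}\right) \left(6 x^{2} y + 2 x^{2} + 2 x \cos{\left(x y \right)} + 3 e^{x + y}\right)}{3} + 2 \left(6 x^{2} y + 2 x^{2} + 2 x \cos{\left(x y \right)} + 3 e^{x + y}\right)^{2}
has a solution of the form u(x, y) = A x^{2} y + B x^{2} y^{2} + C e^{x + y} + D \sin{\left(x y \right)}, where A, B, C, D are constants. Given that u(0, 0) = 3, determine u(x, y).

Answer: u(x, y) = 3 x^{2} y^{2} + 2 x^{2} y + 3 e^{x + y} + 2 \sin{\left(x y \right)}

Derivation:
Substitute the ansatz u = A x^{2} y + B x^{2} y^{2} + C e^{x + y} + D \sin{\left(x y \right)} into the left-hand side.
Derivatives of the ansatz:
  u_x = 2 A x y + 2 B x y^{2} + C e^{x} e^{y} + D y \cos{\left(x y \right)}
  u_y = A x^{2} + 2 B x^{2} y + C e^{x} e^{y} + D x \cos{\left(x y \right)}
Term by term:
  2·(u_x)² = 8 A^{2} x^{2} y^{2} + 16 A B x^{2} y^{3} + 8 A C x y e^{x} e^{y} + 8 A D x y^{2} \cos{\left(x y \right)} + 8 B^{2} x^{2} y^{4} + 8 B C x y^{2} e^{x} e^{y} + 8 B D x y^{3} \cos{\left(x y \right)} + 2 C^{2} e^{2 x} e^{2 y} + 4 C D y e^{x} e^{y} \cos{\left(x y \right)} + 2 D^{2} y^{2} \cos^{2}{\left(x y \right)}
  2/3·u_x·u_y = \frac{4 A^{2} x^{3} y}{3} + 4 A B x^{3} y^{2} + \frac{2 A C x^{2} e^{x} e^{y}}{3} + \frac{4 A C x y e^{x} e^{y}}{3} + 2 A D x^{2} y \cos{\left(x y \right)} + \frac{8 B^{2} x^{3} y^{3}}{3} + \frac{4 B C x^{2} y e^{x} e^{y}}{3} + \frac{4 B C x y^{2} e^{x} e^{y}}{3} + \frac{8 B D x^{2} y^{2} \cos{\left(x y \right)}}{3} + \frac{2 C^{2} e^{2 x} e^{2 y}}{3} + \frac{2 C D x e^{x} e^{y} \cos{\left(x y \right)}}{3} + \frac{2 C D y e^{x} e^{y} \cos{\left(x y \right)}}{3} + \frac{2 D^{2} x y \cos^{2}{\left(x y \right)}}{3}
  2·(u_y)² = 2 A^{2} x^{4} + 8 A B x^{4} y + 4 A C x^{2} e^{x} e^{y} + 4 A D x^{3} \cos{\left(x y \right)} + 8 B^{2} x^{4} y^{2} + 8 B C x^{2} y e^{x} e^{y} + 8 B D x^{3} y \cos{\left(x y \right)} + 2 C^{2} e^{2 x} e^{2 y} + 4 C D x e^{x} e^{y} \cos{\left(x y \right)} + 2 D^{2} x^{2} \cos^{2}{\left(x y \right)}
Sum these and collect like terms in the independent variables.
This must equal f(x, y) identically; expanded, f = 72 x^{4} y^{2} + 48 x^{4} y + 8 x^{4} + 24 x^{3} y^{3} + 24 x^{3} y^{2} + 48 x^{3} y \cos{\left(x y \right)} + \frac{16 x^{3} y}{3} + 16 x^{3} \cos{\left(x y \right)} + 72 x^{2} y^{4} + 96 x^{2} y^{3} + 16 x^{2} y^{2} \cos{\left(x y \right)} + 32 x^{2} y^{2} + 84 x^{2} y e^{x} e^{y} + 8 x^{2} y \cos{\left(x y \right)} + 28 x^{2} e^{x} e^{y} + 8 x^{2} \cos^{2}{\left(x y \right)} + 48 x y^{3} \cos{\left(x y \right)} + 84 x y^{2} e^{x} e^{y} + 32 x y^{2} \cos{\left(x y \right)} + 56 x y e^{x} e^{y} + \frac{8 x y \cos^{2}{\left(x y \right)}}{3} + 28 x e^{x} e^{y} \cos{\left(x y \right)} + 8 y^{2} \cos^{2}{\left(x y \right)} + 28 y e^{x} e^{y} \cos{\left(x y \right)} + 42 e^{2 x} e^{2 y}.
Matching coefficients of the independent functions:
(each divided by its leading coefficient; functions giving the same equation are listed together)
  [x^{4}, x^{2} y^{2}, x^{3} y]:  A^{2} - 4 = 0
  [x^{2} y^{3}, x^{3} y^{2}, x^{4} y]:  A B - 6 = 0
  [x^{2} y^{4}, x^{3} y^{3}, x^{4} y^{2}]:  B^{2} - 9 = 0
  [x^{2} \cos^{2}{\left(x y \right)}, y^{2} \cos^{2}{\left(x y \right)}, x y \cos^{2}{\left(x y \right)}]:  D^{2} - 4 = 0
  [x^{3} \cos{\left(x y \right)}, x y^{2} \cos{\left(x y \right)}, x^{2} y \cos{\left(x y \right)}]:  A D - 4 = 0
  [e^{2 x} e^{2 y}]:  C^{2} - 9 = 0
  [x y^{3} \cos{\left(x y \right)}, x^{2} y^{2} \cos{\left(x y \right)}, x^{3} y \cos{\left(x y \right)}]:  B D - 6 = 0
  [x^{2} e^{x} e^{y}, x y e^{x} e^{y}]:  A C - 6 = 0
  [x y^{2} e^{x} e^{y}, x^{2} y e^{x} e^{y}]:  B C - 9 = 0
  [x e^{x} e^{y} \cos{\left(x y \right)}, y e^{x} e^{y} \cos{\left(x y \right)}]:  C D - 6 = 0
These equations allow (A, B, C, D) = (-2, -3, -3, -2) or (2, 3, 3, 2).
Impose the point condition(s):
  u(0, 0) = 3  ⟹  C = 3
Only A = 2, B = 3, C = 3, D = 2 satisfies everything.
Hence u(x, y) = 3 x^{2} y^{2} + 2 x^{2} y + 3 e^{x + y} + 2 \sin{\left(x y \right)}.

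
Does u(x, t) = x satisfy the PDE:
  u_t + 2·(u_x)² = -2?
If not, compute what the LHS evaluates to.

Answer: No, the LHS evaluates to 2

Derivation:
Evaluate each term of the left-hand side for u = x.
Derivatives:
  u_t = 0
  u_x = 1
Terms:
  u_t = 0
  2·(u_x)² = 2
Sum: LHS = 2
Given right-hand side: -2. Difference LHS − RHS = 4 ≠ 0, so u is not a solution.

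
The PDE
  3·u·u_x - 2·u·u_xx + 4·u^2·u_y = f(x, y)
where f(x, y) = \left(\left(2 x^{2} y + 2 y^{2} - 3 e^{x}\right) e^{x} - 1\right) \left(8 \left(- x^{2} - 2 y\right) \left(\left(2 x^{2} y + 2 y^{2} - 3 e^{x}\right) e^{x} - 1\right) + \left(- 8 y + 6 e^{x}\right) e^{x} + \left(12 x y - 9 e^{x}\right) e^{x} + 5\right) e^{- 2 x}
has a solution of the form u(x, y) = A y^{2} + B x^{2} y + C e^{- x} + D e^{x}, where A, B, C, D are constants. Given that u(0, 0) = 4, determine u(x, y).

Answer: u(x, y) = - 2 x^{2} y - 2 y^{2} + 3 e^{x} + e^{- x}

Derivation:
Substitute the ansatz u = A y^{2} + B x^{2} y + C e^{- x} + D e^{x} into the left-hand side.
Derivatives of the ansatz:
  u_x = 2 B x y - C e^{- x} + D e^{x}
  u_xx = 2 B y + C e^{- x} + D e^{x}
  u_y = 2 A y + B x^{2}
Term by term:
  3·u·u_x = 6 A B x y^{3} - 3 A C y^{2} e^{- x} + 3 A D y^{2} e^{x} + 6 B^{2} x^{3} y^{2} - 3 B C x^{2} y e^{- x} + 6 B C x y e^{- x} + 3 B D x^{2} y e^{x} + 6 B D x y e^{x} - 3 C^{2} e^{- 2 x} + 3 D^{2} e^{2 x}
  -2·u·u_xx = - 4 A B y^{3} - 2 A C y^{2} e^{- x} - 2 A D y^{2} e^{x} - 4 B^{2} x^{2} y^{2} - 2 B C x^{2} y e^{- x} - 4 B C y e^{- x} - 2 B D x^{2} y e^{x} - 4 B D y e^{x} - 2 C^{2} e^{- 2 x} - 4 C D - 2 D^{2} e^{2 x}
  4·u^2·u_y = 8 A^{3} y^{5} + 20 A^{2} B x^{2} y^{4} + 16 A^{2} C y^{3} e^{- x} + 16 A^{2} D y^{3} e^{x} + 16 A B^{2} x^{4} y^{3} + 24 A B C x^{2} y^{2} e^{- x} + 24 A B D x^{2} y^{2} e^{x} + 8 A C^{2} y e^{- 2 x} + 16 A C D y + 8 A D^{2} y e^{2 x} + 4 B^{3} x^{6} y^{2} + 8 B^{2} C x^{4} y e^{- x} + 8 B^{2} D x^{4} y e^{x} + 4 B C^{2} x^{2} e^{- 2 x} + 8 B C D x^{2} + 4 B D^{2} x^{2} e^{2 x}
Sum these and collect like terms in the independent variables.
This must equal f(x, y) identically; expanded, f = - 32 x^{6} y^{2} - 128 x^{4} y^{3} + 96 x^{4} y e^{x} + 32 x^{4} y e^{- x} + 24 x^{3} y^{2} - 160 x^{2} y^{4} + 288 x^{2} y^{2} e^{x} - 16 x^{2} y^{2} + 96 x^{2} y^{2} e^{- x} - 6 x^{2} y e^{x} + 10 x^{2} y e^{- x} - 72 x^{2} e^{2 x} - 48 x^{2} - 8 x^{2} e^{- 2 x} + 24 x y^{3} - 36 x y e^{x} - 12 x y e^{- x} - 64 y^{5} + 192 y^{3} e^{x} - 16 y^{3} + 64 y^{3} e^{- x} - 6 y^{2} e^{x} + 10 y^{2} e^{- x} - 144 y e^{2 x} + 24 y e^{x} - 96 y + 8 y e^{- x} - 16 y e^{- 2 x} + 9 e^{2 x} - 12 - 5 e^{- 2 x}.
Matching coefficients of the independent functions:
(each divided by its leading coefficient; functions giving the same equation are listed together)
  [constant term]:  C D - 3 = 0
  [x^{2}]:  B C D + 6 = 0
  [y]:  A C D + 6 = 0
  [y^{3}, x y^{3}]:  A B - 4 = 0
  [y^{5}]:  A^{3} + 8 = 0
  [x^{2} y^{2}, x^{3} y^{2}]:  B^{2} - 4 = 0
  [x^{2} y^{4}]:  A^{2} B + 8 = 0
  [x^{2} e^{- 2 x}]:  B C^{2} + 2 = 0
  [x^{2} e^{2 x}]:  B D^{2} + 18 = 0
  [x^{4} y^{3}]:  A B^{2} + 8 = 0
  [x^{6} y^{2}]:  B^{3} + 8 = 0
  [y e^{- 2 x}]:  A C^{2} + 2 = 0
  [y e^{- x}, x y e^{- x}, x^{2} y e^{- x}]:  B C + 2 = 0
  [y e^{x}, x y e^{x}, x^{2} y e^{x}]:  B D + 6 = 0
  [y e^{2 x}]:  A D^{2} + 18 = 0
  [y^{2} e^{- x}]:  A C + 2 = 0
  [y^{2} e^{x}]:  A D + 6 = 0
  [y^{3} e^{- x}]:  A^{2} C - 4 = 0
  [y^{3} e^{x}]:  A^{2} D - 12 = 0
  [x^{2} y^{2} e^{- x}]:  A B C - 4 = 0
  [x^{2} y^{2} e^{x}]:  A B D - 12 = 0
  [x^{4} y e^{- x}]:  B^{2} C - 4 = 0
  [x^{4} y e^{x}]:  B^{2} D - 12 = 0
  [e^{- 2 x}]:  C^{2} - 1 = 0
  [e^{2 x}]:  D^{2} - 9 = 0
Solving: A = -2, B = -2, C = 1, D = 3.
Check against the point condition:
  u(0, 0) = 4  ⟹  C + D = 4  ✓
Hence u(x, y) = - 2 x^{2} y - 2 y^{2} + 3 e^{x} + e^{- x}.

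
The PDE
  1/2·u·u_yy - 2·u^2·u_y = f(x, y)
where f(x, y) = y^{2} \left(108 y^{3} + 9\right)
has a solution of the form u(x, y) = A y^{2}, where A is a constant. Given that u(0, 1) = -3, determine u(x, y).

Substitute the ansatz u = A y^{2} into the left-hand side.
Derivatives of the ansatz:
  u_yy = 2 A
  u_y = 2 A y
Term by term:
  1/2·u·u_yy = A^{2} y^{2}
  -2·u^2·u_y = - 4 A^{3} y^{5}
So the left-hand side equals
  - 4 A^{3} y^{5} + A^{2} y^{2}
This must equal f(x, y) identically; expanded, f = 108 y^{5} + 9 y^{2}.
Matching coefficients of the independent functions:
  [y^{2}]:  A^{2} = 9
  [y^{5}]:  - 4 A^{3} = 108
Solving: A = -3.
Check against the point condition:
  u(0, 1) = -3  ⟹  A = -3  ✓
Hence u(x, y) = - 3 y^{2}.

Answer: u(x, y) = - 3 y^{2}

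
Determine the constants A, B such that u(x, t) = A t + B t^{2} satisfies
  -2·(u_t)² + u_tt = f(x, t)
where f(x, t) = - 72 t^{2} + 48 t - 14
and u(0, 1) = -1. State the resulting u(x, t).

Substitute the ansatz u = A t + B t^{2} into the left-hand side.
Derivatives of the ansatz:
  u_t = A + 2 B t
  u_tt = 2 B
Term by term:
  -2·(u_t)² = - 2 A^{2} - 8 A B t - 8 B^{2} t^{2}
  u_tt = 2 B
So the left-hand side equals
  - 2 A^{2} - 8 A B t - 8 B^{2} t^{2} + 2 B
This must equal f(x, t) = - 72 t^{2} + 48 t - 14 identically.
Matching coefficients of the independent functions:
  [constant term]:  - 2 A^{2} + 2 B = -14
  [t]:  - 8 A B = 48
  [t^{2}]:  - 8 B^{2} = -72
Solving: A = 2, B = -3.
Check against the point condition:
  u(0, 1) = -1  ⟹  A + B = -1  ✓
Hence u(x, t) = - 3 t^{2} + 2 t.

Answer: u(x, t) = - 3 t^{2} + 2 t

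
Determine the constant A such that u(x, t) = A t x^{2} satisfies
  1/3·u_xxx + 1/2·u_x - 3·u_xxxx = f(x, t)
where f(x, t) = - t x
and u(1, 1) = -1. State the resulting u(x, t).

Answer: u(x, t) = - t x^{2}

Derivation:
Substitute the ansatz u = A t x^{2} into the left-hand side.
Derivatives of the ansatz:
  u_xxx = 0
  u_x = 2 A t x
  u_xxxx = 0
Term by term:
  1/3·u_xxx = 0
  1/2·u_x = A t x
  -3·u_xxxx = 0
So the left-hand side equals
  A t x
This must equal f(x, t) = - t x identically.
Matching coefficients of the independent functions:
  [t x]:  A = -1
Solving: A = -1.
Check against the point condition:
  u(1, 1) = -1  ⟹  A = -1  ✓
Hence u(x, t) = - t x^{2}.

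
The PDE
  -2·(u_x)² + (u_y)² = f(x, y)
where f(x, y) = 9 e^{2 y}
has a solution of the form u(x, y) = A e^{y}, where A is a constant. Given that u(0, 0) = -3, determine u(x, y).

Answer: u(x, y) = - 3 e^{y}

Derivation:
Substitute the ansatz u = A e^{y} into the left-hand side.
Derivatives of the ansatz:
  u_x = 0
  u_y = A e^{y}
Term by term:
  -2·(u_x)² = 0
  (u_y)² = A^{2} e^{2 y}
So the left-hand side equals
  A^{2} e^{2 y}
This must equal f(x, y) = 9 e^{2 y} identically.
Matching coefficients of the independent functions:
  [e^{2 y}]:  A^{2} = 9
These equations allow (A) = (-3) or (3).
Impose the point condition(s):
  u(0, 0) = -3  ⟹  A = -3
Only A = -3 satisfies everything.
Hence u(x, y) = - 3 e^{y}.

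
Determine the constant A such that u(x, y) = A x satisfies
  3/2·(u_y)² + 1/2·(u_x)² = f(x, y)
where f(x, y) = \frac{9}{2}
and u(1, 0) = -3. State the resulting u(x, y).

Answer: u(x, y) = - 3 x

Derivation:
Substitute the ansatz u = A x into the left-hand side.
Derivatives of the ansatz:
  u_y = 0
  u_x = A
Term by term:
  3/2·(u_y)² = 0
  1/2·(u_x)² = \frac{A^{2}}{2}
So the left-hand side equals
  \frac{A^{2}}{2}
This must equal f(x, y) = \frac{9}{2} identically.
Matching coefficients of the independent functions:
  [constant term]:  \frac{A^{2}}{2} = \frac{9}{2}
These equations allow (A) = (-3) or (3).
Impose the point condition(s):
  u(1, 0) = -3  ⟹  A = -3
Only A = -3 satisfies everything.
Hence u(x, y) = - 3 x.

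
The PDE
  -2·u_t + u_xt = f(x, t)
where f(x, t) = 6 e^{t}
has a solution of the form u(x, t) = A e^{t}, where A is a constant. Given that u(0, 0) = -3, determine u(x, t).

Substitute the ansatz u = A e^{t} into the left-hand side.
Derivatives of the ansatz:
  u_t = A e^{t}
  u_xt = 0
Term by term:
  -2·u_t = - 2 A e^{t}
  u_xt = 0
So the left-hand side equals
  - 2 A e^{t}
This must equal f(x, t) = 6 e^{t} identically.
Matching coefficients of the independent functions:
  [e^{t}]:  - 2 A = 6
Solving: A = -3.
Check against the point condition:
  u(0, 0) = -3  ⟹  A = -3  ✓
Hence u(x, t) = - 3 e^{t}.

Answer: u(x, t) = - 3 e^{t}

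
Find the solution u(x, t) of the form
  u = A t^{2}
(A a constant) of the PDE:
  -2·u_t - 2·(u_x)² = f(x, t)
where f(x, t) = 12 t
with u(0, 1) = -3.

Substitute the ansatz u = A t^{2} into the left-hand side.
Derivatives of the ansatz:
  u_t = 2 A t
  u_x = 0
Term by term:
  -2·u_t = - 4 A t
  -2·(u_x)² = 0
So the left-hand side equals
  - 4 A t
This must equal f(x, t) = 12 t identically.
Matching coefficients of the independent functions:
  [t]:  - 4 A = 12
Solving: A = -3.
Check against the point condition:
  u(0, 1) = -3  ⟹  A = -3  ✓
Hence u(x, t) = - 3 t^{2}.

Answer: u(x, t) = - 3 t^{2}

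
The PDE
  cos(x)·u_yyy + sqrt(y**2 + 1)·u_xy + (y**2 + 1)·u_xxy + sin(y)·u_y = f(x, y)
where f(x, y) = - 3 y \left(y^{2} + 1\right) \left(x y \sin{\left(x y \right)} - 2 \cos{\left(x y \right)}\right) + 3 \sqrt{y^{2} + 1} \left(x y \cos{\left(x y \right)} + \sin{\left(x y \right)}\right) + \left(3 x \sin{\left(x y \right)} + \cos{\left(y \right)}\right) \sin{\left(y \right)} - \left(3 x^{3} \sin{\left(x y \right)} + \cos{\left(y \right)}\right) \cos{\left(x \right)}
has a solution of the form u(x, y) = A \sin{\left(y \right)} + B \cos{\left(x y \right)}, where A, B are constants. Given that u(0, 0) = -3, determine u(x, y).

Substitute the ansatz u = A \sin{\left(y \right)} + B \cos{\left(x y \right)} into the left-hand side.
Derivatives of the ansatz:
  u_yyy = - A \cos{\left(y \right)} + B x^{3} \sin{\left(x y \right)}
  u_xy = - B x y \cos{\left(x y \right)} - B \sin{\left(x y \right)}
  u_xxy = B x y^{2} \sin{\left(x y \right)} - 2 B y \cos{\left(x y \right)}
  u_y = A \cos{\left(y \right)} - B x \sin{\left(x y \right)}
Term by term:
  cos(x)·u_yyy = - A \cos{\left(x \right)} \cos{\left(y \right)} + B x^{3} \sin{\left(x y \right)} \cos{\left(x \right)}
  sqrt(y**2 + 1)·u_xy = - B x y \sqrt{y^{2} + 1} \cos{\left(x y \right)} - B \sqrt{y^{2} + 1} \sin{\left(x y \right)}
  (y**2 + 1)·u_xxy = B x y^{4} \sin{\left(x y \right)} + B x y^{2} \sin{\left(x y \right)} - 2 B y^{3} \cos{\left(x y \right)} - 2 B y \cos{\left(x y \right)}
  sin(y)·u_y = A \sin{\left(y \right)} \cos{\left(y \right)} - B x \sin{\left(y \right)} \sin{\left(x y \right)}
So the left-hand side equals
  A \sin{\left(y \right)} \cos{\left(y \right)} - A \cos{\left(x \right)} \cos{\left(y \right)} + B x^{3} \sin{\left(x y \right)} \cos{\left(x \right)} + B x y^{4} \sin{\left(x y \right)} + B x y^{2} \sin{\left(x y \right)} - B x y \sqrt{y^{2} + 1} \cos{\left(x y \right)} - B x \sin{\left(y \right)} \sin{\left(x y \right)} - 2 B y^{3} \cos{\left(x y \right)} - 2 B y \cos{\left(x y \right)} - B \sqrt{y^{2} + 1} \sin{\left(x y \right)}
This must equal f(x, y) identically; expanded, f = - 3 x^{3} \sin{\left(x y \right)} \cos{\left(x \right)} - 3 x y^{4} \sin{\left(x y \right)} - 3 x y^{2} \sin{\left(x y \right)} + 3 x y \sqrt{y^{2} + 1} \cos{\left(x y \right)} + 3 x \sin{\left(y \right)} \sin{\left(x y \right)} + 6 y^{3} \cos{\left(x y \right)} + 6 y \cos{\left(x y \right)} + 3 \sqrt{y^{2} + 1} \sin{\left(x y \right)} + \sin{\left(y \right)} \cos{\left(y \right)} - \cos{\left(x \right)} \cos{\left(y \right)}.
Matching coefficients of the independent functions:
  [y \cos{\left(x y \right)}, y^{3} \cos{\left(x y \right)}]:  - 2 B = 6
  [\sqrt{y^{2} + 1} \sin{\left(x y \right)}, x \sin{\left(y \right)} \sin{\left(x y \right)}, x y \sqrt{y^{2} + 1} \cos{\left(x y \right)}]:  - B = 3
  [\sin{\left(y \right)} \cos{\left(y \right)}]:  A = 1
  [\cos{\left(x \right)} \cos{\left(y \right)}]:  - A = -1
  [x y^{2} \sin{\left(x y \right)}, x y^{4} \sin{\left(x y \right)}, x^{3} \sin{\left(x y \right)} \cos{\left(x \right)}]:  B = -3
Solving: A = 1, B = -3.
Check against the point condition:
  u(0, 0) = -3  ⟹  B = -3  ✓
Hence u(x, y) = \sin{\left(y \right)} - 3 \cos{\left(x y \right)}.

Answer: u(x, y) = \sin{\left(y \right)} - 3 \cos{\left(x y \right)}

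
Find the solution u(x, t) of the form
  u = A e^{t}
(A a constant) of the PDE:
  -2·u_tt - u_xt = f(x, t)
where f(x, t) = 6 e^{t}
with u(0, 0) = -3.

Substitute the ansatz u = A e^{t} into the left-hand side.
Derivatives of the ansatz:
  u_tt = A e^{t}
  u_xt = 0
Term by term:
  -2·u_tt = - 2 A e^{t}
  -u_xt = 0
So the left-hand side equals
  - 2 A e^{t}
This must equal f(x, t) = 6 e^{t} identically.
Matching coefficients of the independent functions:
  [e^{t}]:  - 2 A = 6
Solving: A = -3.
Check against the point condition:
  u(0, 0) = -3  ⟹  A = -3  ✓
Hence u(x, t) = - 3 e^{t}.

Answer: u(x, t) = - 3 e^{t}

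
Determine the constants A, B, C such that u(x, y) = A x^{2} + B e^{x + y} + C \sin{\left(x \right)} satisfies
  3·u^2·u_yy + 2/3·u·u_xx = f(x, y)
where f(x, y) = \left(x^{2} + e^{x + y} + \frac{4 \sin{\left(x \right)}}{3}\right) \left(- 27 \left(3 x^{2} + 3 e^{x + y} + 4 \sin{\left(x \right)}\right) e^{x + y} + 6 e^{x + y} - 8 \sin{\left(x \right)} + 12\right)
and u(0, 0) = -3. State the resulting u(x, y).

Substitute the ansatz u = A x^{2} + B e^{x + y} + C \sin{\left(x \right)} into the left-hand side.
Derivatives of the ansatz:
  u_yy = B e^{x} e^{y}
  u_xx = 2 A + B e^{x} e^{y} - C \sin{\left(x \right)}
Term by term:
  3·u^2·u_yy = 3 A^{2} B x^{4} e^{x} e^{y} + 6 A B^{2} x^{2} e^{2 x} e^{2 y} + 6 A B C x^{2} e^{x} e^{y} \sin{\left(x \right)} + 3 B^{3} e^{3 x} e^{3 y} + 6 B^{2} C e^{2 x} e^{2 y} \sin{\left(x \right)} + 3 B C^{2} e^{x} e^{y} \sin^{2}{\left(x \right)}
  2/3·u·u_xx = \frac{4 A^{2} x^{2}}{3} + \frac{2 A B x^{2} e^{x} e^{y}}{3} + \frac{4 A B e^{x} e^{y}}{3} - \frac{2 A C x^{2} \sin{\left(x \right)}}{3} + \frac{4 A C \sin{\left(x \right)}}{3} + \frac{2 B^{2} e^{2 x} e^{2 y}}{3} - \frac{2 C^{2} \sin^{2}{\left(x \right)}}{3}
So the left-hand side equals
  3 A^{2} B x^{4} e^{x} e^{y} + \frac{4 A^{2} x^{2}}{3} + 6 A B^{2} x^{2} e^{2 x} e^{2 y} + 6 A B C x^{2} e^{x} e^{y} \sin{\left(x \right)} + \frac{2 A B x^{2} e^{x} e^{y}}{3} + \frac{4 A B e^{x} e^{y}}{3} - \frac{2 A C x^{2} \sin{\left(x \right)}}{3} + \frac{4 A C \sin{\left(x \right)}}{3} + 3 B^{3} e^{3 x} e^{3 y} + 6 B^{2} C e^{2 x} e^{2 y} \sin{\left(x \right)} + \frac{2 B^{2} e^{2 x} e^{2 y}}{3} + 3 B C^{2} e^{x} e^{y} \sin^{2}{\left(x \right)} - \frac{2 C^{2} \sin^{2}{\left(x \right)}}{3}
This must equal f(x, y) identically; expanded, f = - 81 x^{4} e^{x} e^{y} - 162 x^{2} e^{2 x} e^{2 y} - 216 x^{2} e^{x} e^{y} \sin{\left(x \right)} + 6 x^{2} e^{x} e^{y} - 8 x^{2} \sin{\left(x \right)} + 12 x^{2} - 81 e^{3 x} e^{3 y} - 216 e^{2 x} e^{2 y} \sin{\left(x \right)} + 6 e^{2 x} e^{2 y} - 144 e^{x} e^{y} \sin^{2}{\left(x \right)} + 12 e^{x} e^{y} - \frac{32 \sin^{2}{\left(x \right)}}{3} + 16 \sin{\left(x \right)}.
Matching coefficients of the independent functions:
  [x^{2}]:  \frac{4 A^{2}}{3} = 12
  [x^{2} \sin{\left(x \right)}]:  - \frac{2 A C}{3} = -8
  [e^{x} e^{y}]:  \frac{4 A B}{3} = 12
  [e^{2 x} e^{2 y}]:  \frac{2 B^{2}}{3} = 6
  [e^{3 x} e^{3 y}]:  3 B^{3} = -81
  [x^{2} e^{x} e^{y}]:  \frac{2 A B}{3} = 6
  [x^{2} e^{2 x} e^{2 y}]:  6 A B^{2} = -162
  [x^{4} e^{x} e^{y}]:  3 A^{2} B = -81
  [e^{x} e^{y} \sin^{2}{\left(x \right)}]:  3 B C^{2} = -144
  [e^{2 x} e^{2 y} \sin{\left(x \right)}]:  6 B^{2} C = -216
  [x^{2} e^{x} e^{y} \sin{\left(x \right)}]:  6 A B C = -216
  [\sin{\left(x \right)}]:  \frac{4 A C}{3} = 16
  [\sin^{2}{\left(x \right)}]:  - \frac{2 C^{2}}{3} = - \frac{32}{3}
Solving: A = -3, B = -3, C = -4.
Check against the point condition:
  u(0, 0) = -3  ⟹  B = -3  ✓
Hence u(x, y) = - 3 x^{2} - 3 e^{x + y} - 4 \sin{\left(x \right)}.

Answer: u(x, y) = - 3 x^{2} - 3 e^{x + y} - 4 \sin{\left(x \right)}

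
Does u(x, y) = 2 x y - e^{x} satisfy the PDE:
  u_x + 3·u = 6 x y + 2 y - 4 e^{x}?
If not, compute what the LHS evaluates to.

Evaluate each term of the left-hand side for u = 2 x y - e^{x}.
Derivatives:
  u_x = 2 y - e^{x}
Terms:
  u_x = 2 y - e^{x}
  3·u = 6 x y - 3 e^{x}
Sum: LHS = 6 x y + 2 y - 4 e^{x}
This is exactly the given right-hand side, so u is a solution.

Answer: Yes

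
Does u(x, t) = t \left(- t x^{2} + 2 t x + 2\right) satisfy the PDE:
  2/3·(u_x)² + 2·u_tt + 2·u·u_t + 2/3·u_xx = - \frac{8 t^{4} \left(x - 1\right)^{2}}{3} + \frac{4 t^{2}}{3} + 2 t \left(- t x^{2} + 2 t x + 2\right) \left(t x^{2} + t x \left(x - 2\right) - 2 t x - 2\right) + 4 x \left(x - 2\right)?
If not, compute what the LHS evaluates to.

Evaluate each term of the left-hand side for u = t \left(- t x^{2} + 2 t x + 2\right).
Derivatives:
  u_x = - 2 t^{2} x + 2 t^{2}
  u_tt = - 2 x^{2} + 4 x
  u_t = - 2 t x^{2} + 4 t x + 2
  u_xx = - 2 t^{2}
Terms:
  2/3·(u_x)² = \frac{8 t^{4} \left(x - 1\right)^{2}}{3}
  2·u_tt = 4 x \left(2 - x\right)
  2·u·u_t = - 2 t \left(- t x^{2} + 2 t x + 2\right) \left(t x^{2} + t x \left(x - 2\right) - 2 t x - 2\right)
  2/3·u_xx = - \frac{4 t^{2}}{3}
Sum: LHS = \frac{8 t^{4} \left(x - 1\right)^{2}}{3} - \frac{4 t^{2}}{3} - 2 t \left(- t x^{2} + 2 t x + 2\right) \left(t x^{2} + t x \left(x - 2\right) - 2 t x - 2\right) - 4 x \left(x - 2\right)
Given right-hand side: - \frac{8 t^{4} \left(x - 1\right)^{2}}{3} + \frac{4 t^{2}}{3} + 2 t \left(- t x^{2} + 2 t x + 2\right) \left(t x^{2} + t x \left(x - 2\right) - 2 t x - 2\right) + 4 x \left(x - 2\right). Difference LHS − RHS = \frac{16 t^{4} \left(x - 1\right)^{2}}{3} - \frac{8 t^{2}}{3} - 4 t \left(- t x^{2} + 2 t x + 2\right) \left(t x^{2} + t x \left(x - 2\right) - 2 t x - 2\right) - 8 x \left(x - 2\right) ≠ 0, so u is not a solution.

Answer: No, the LHS evaluates to \frac{8 t^{4} \left(x - 1\right)^{2}}{3} - \frac{4 t^{2}}{3} - 2 t \left(- t x^{2} + 2 t x + 2\right) \left(t x^{2} + t x \left(x - 2\right) - 2 t x - 2\right) - 4 x \left(x - 2\right)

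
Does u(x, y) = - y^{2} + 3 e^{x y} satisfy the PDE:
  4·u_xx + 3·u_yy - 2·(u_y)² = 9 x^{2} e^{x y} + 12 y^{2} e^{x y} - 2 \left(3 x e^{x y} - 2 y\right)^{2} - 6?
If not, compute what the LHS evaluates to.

Evaluate each term of the left-hand side for u = - y^{2} + 3 e^{x y}.
Derivatives:
  u_xx = 3 y^{2} e^{x y}
  u_yy = 3 x^{2} e^{x y} - 2
  u_y = 3 x e^{x y} - 2 y
Terms:
  4·u_xx = 12 y^{2} e^{x y}
  3·u_yy = 9 x^{2} e^{x y} - 6
  -2·(u_y)² = - 2 \left(3 x e^{x y} - 2 y\right)^{2}
Sum: LHS = 9 x^{2} e^{x y} + 12 y^{2} e^{x y} - 2 \left(3 x e^{x y} - 2 y\right)^{2} - 6
This is exactly the given right-hand side, so u is a solution.

Answer: Yes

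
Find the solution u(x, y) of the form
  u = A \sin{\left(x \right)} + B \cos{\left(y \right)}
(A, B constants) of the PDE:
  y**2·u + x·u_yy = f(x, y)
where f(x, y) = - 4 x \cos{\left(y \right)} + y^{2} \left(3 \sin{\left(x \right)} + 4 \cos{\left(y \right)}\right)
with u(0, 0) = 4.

Answer: u(x, y) = 3 \sin{\left(x \right)} + 4 \cos{\left(y \right)}

Derivation:
Substitute the ansatz u = A \sin{\left(x \right)} + B \cos{\left(y \right)} into the left-hand side.
Derivatives of the ansatz:
  u_yy = - B \cos{\left(y \right)}
Term by term:
  y**2·u = A y^{2} \sin{\left(x \right)} + B y^{2} \cos{\left(y \right)}
  x·u_yy = - B x \cos{\left(y \right)}
So the left-hand side equals
  A y^{2} \sin{\left(x \right)} - B x \cos{\left(y \right)} + B y^{2} \cos{\left(y \right)}
This must equal f(x, y) identically; expanded, f = - 4 x \cos{\left(y \right)} + 3 y^{2} \sin{\left(x \right)} + 4 y^{2} \cos{\left(y \right)}.
Matching coefficients of the independent functions:
  [x \cos{\left(y \right)}]:  - B = -4
  [y^{2} \sin{\left(x \right)}]:  A = 3
  [y^{2} \cos{\left(y \right)}]:  B = 4
Solving: A = 3, B = 4.
Check against the point condition:
  u(0, 0) = 4  ⟹  B = 4  ✓
Hence u(x, y) = 3 \sin{\left(x \right)} + 4 \cos{\left(y \right)}.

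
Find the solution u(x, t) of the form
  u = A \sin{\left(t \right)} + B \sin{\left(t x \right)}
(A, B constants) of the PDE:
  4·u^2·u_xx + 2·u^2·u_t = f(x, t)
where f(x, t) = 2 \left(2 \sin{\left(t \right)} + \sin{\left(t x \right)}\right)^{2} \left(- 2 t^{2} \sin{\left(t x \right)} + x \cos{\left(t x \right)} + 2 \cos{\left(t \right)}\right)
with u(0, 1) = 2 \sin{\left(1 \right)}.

Substitute the ansatz u = A \sin{\left(t \right)} + B \sin{\left(t x \right)} into the left-hand side.
Derivatives of the ansatz:
  u_xx = - B t^{2} \sin{\left(t x \right)}
  u_t = A \cos{\left(t \right)} + B x \cos{\left(t x \right)}
Term by term:
  4·u^2·u_xx = - 4 A^{2} B t^{2} \sin^{2}{\left(t \right)} \sin{\left(t x \right)} - 8 A B^{2} t^{2} \sin{\left(t \right)} \sin^{2}{\left(t x \right)} - 4 B^{3} t^{2} \sin^{3}{\left(t x \right)}
  2·u^2·u_t = 2 A^{3} \sin^{2}{\left(t \right)} \cos{\left(t \right)} + 2 A^{2} B x \sin^{2}{\left(t \right)} \cos{\left(t x \right)} + 4 A^{2} B \sin{\left(t \right)} \sin{\left(t x \right)} \cos{\left(t \right)} + 4 A B^{2} x \sin{\left(t \right)} \sin{\left(t x \right)} \cos{\left(t x \right)} + 2 A B^{2} \sin^{2}{\left(t x \right)} \cos{\left(t \right)} + 2 B^{3} x \sin^{2}{\left(t x \right)} \cos{\left(t x \right)}
So the left-hand side equals
  2 A^{3} \sin^{2}{\left(t \right)} \cos{\left(t \right)} - 4 A^{2} B t^{2} \sin^{2}{\left(t \right)} \sin{\left(t x \right)} + 2 A^{2} B x \sin^{2}{\left(t \right)} \cos{\left(t x \right)} + 4 A^{2} B \sin{\left(t \right)} \sin{\left(t x \right)} \cos{\left(t \right)} - 8 A B^{2} t^{2} \sin{\left(t \right)} \sin^{2}{\left(t x \right)} + 4 A B^{2} x \sin{\left(t \right)} \sin{\left(t x \right)} \cos{\left(t x \right)} + 2 A B^{2} \sin^{2}{\left(t x \right)} \cos{\left(t \right)} - 4 B^{3} t^{2} \sin^{3}{\left(t x \right)} + 2 B^{3} x \sin^{2}{\left(t x \right)} \cos{\left(t x \right)}
This must equal f(x, t) identically; expanded, f = - 16 t^{2} \sin^{2}{\left(t \right)} \sin{\left(t x \right)} - 16 t^{2} \sin{\left(t \right)} \sin^{2}{\left(t x \right)} - 4 t^{2} \sin^{3}{\left(t x \right)} + 8 x \sin^{2}{\left(t \right)} \cos{\left(t x \right)} + 8 x \sin{\left(t \right)} \sin{\left(t x \right)} \cos{\left(t x \right)} + 2 x \sin^{2}{\left(t x \right)} \cos{\left(t x \right)} + 16 \sin^{2}{\left(t \right)} \cos{\left(t \right)} + 16 \sin{\left(t \right)} \sin{\left(t x \right)} \cos{\left(t \right)} + 4 \sin^{2}{\left(t x \right)} \cos{\left(t \right)}.
Matching coefficients of the independent functions:
  [t^{2} \sin^{3}{\left(t x \right)}]:  - 4 B^{3} = -4
  [\sin^{2}{\left(t \right)} \cos{\left(t \right)}]:  2 A^{3} = 16
  [\sin^{2}{\left(t x \right)} \cos{\left(t \right)}]:  2 A B^{2} = 4
  [t^{2} \sin{\left(t \right)} \sin^{2}{\left(t x \right)}]:  - 8 A B^{2} = -16
  [t^{2} \sin^{2}{\left(t \right)} \sin{\left(t x \right)}]:  - 4 A^{2} B = -16
  [x \sin^{2}{\left(t \right)} \cos{\left(t x \right)}]:  2 A^{2} B = 8
  [x \sin^{2}{\left(t x \right)} \cos{\left(t x \right)}]:  2 B^{3} = 2
  [\sin{\left(t \right)} \sin{\left(t x \right)} \cos{\left(t \right)}]:  4 A^{2} B = 16
  [x \sin{\left(t \right)} \sin{\left(t x \right)} \cos{\left(t x \right)}]:  4 A B^{2} = 8
Solving: A = 2, B = 1.
Check against the point condition:
  u(0, 1) = 2 \sin{\left(1 \right)}  ⟹  A \sin{\left(1 \right)} = 2 \sin{\left(1 \right)}  ✓
Hence u(x, t) = 2 \sin{\left(t \right)} + \sin{\left(t x \right)}.

Answer: u(x, t) = 2 \sin{\left(t \right)} + \sin{\left(t x \right)}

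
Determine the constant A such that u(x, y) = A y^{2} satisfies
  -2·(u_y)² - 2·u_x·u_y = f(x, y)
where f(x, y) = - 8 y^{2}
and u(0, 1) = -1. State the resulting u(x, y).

Substitute the ansatz u = A y^{2} into the left-hand side.
Derivatives of the ansatz:
  u_y = 2 A y
  u_x = 0
Term by term:
  -2·(u_y)² = - 8 A^{2} y^{2}
  -2·u_x·u_y = 0
So the left-hand side equals
  - 8 A^{2} y^{2}
This must equal f(x, y) = - 8 y^{2} identically.
Matching coefficients of the independent functions:
  [y^{2}]:  - 8 A^{2} = -8
These equations allow (A) = (-1) or (1).
Impose the point condition(s):
  u(0, 1) = -1  ⟹  A = -1
Only A = -1 satisfies everything.
Hence u(x, y) = - y^{2}.

Answer: u(x, y) = - y^{2}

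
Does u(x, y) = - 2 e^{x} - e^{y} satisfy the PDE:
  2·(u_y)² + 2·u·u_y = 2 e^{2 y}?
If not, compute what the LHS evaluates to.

Evaluate each term of the left-hand side for u = - 2 e^{x} - e^{y}.
Derivatives:
  u_y = - e^{y}
Terms:
  2·(u_y)² = 2 e^{2 y}
  2·u·u_y = 2 \left(2 e^{x} + e^{y}\right) e^{y}
Sum: LHS = 4 \left(e^{x} + e^{y}\right) e^{y}
Given right-hand side: 2 e^{2 y}. Difference LHS − RHS = 2 \left(2 e^{x} + e^{y}\right) e^{y} ≠ 0, so u is not a solution.

Answer: No, the LHS evaluates to 4 \left(e^{x} + e^{y}\right) e^{y}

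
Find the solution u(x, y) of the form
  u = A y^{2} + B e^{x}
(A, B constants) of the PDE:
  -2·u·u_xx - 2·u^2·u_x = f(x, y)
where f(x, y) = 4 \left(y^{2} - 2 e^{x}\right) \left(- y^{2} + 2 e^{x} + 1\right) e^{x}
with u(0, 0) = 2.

Substitute the ansatz u = A y^{2} + B e^{x} into the left-hand side.
Derivatives of the ansatz:
  u_xx = B e^{x}
  u_x = B e^{x}
Term by term:
  -2·u·u_xx = - 2 A B y^{2} e^{x} - 2 B^{2} e^{2 x}
  -2·u^2·u_x = - 2 A^{2} B y^{4} e^{x} - 4 A B^{2} y^{2} e^{2 x} - 2 B^{3} e^{3 x}
So the left-hand side equals
  - 2 A^{2} B y^{4} e^{x} - 4 A B^{2} y^{2} e^{2 x} - 2 A B y^{2} e^{x} - 2 B^{3} e^{3 x} - 2 B^{2} e^{2 x}
This must equal f(x, y) identically; expanded, f = - 4 y^{4} e^{x} + 16 y^{2} e^{2 x} + 4 y^{2} e^{x} - 16 e^{3 x} - 8 e^{2 x}.
Matching coefficients of the independent functions:
  [y^{2} e^{x}]:  - 2 A B = 4
  [y^{2} e^{2 x}]:  - 4 A B^{2} = 16
  [y^{4} e^{x}]:  - 2 A^{2} B = -4
  [e^{2 x}]:  - 2 B^{2} = -8
  [e^{3 x}]:  - 2 B^{3} = -16
Solving: A = -1, B = 2.
Check against the point condition:
  u(0, 0) = 2  ⟹  B = 2  ✓
Hence u(x, y) = - y^{2} + 2 e^{x}.

Answer: u(x, y) = - y^{2} + 2 e^{x}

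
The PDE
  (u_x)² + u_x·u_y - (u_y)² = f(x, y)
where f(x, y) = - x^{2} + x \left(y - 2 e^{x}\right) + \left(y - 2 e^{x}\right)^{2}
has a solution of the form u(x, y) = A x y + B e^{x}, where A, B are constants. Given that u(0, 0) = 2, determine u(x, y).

Substitute the ansatz u = A x y + B e^{x} into the left-hand side.
Derivatives of the ansatz:
  u_x = A y + B e^{x}
  u_y = A x
Term by term:
  (u_x)² = A^{2} y^{2} + 2 A B y e^{x} + B^{2} e^{2 x}
  u_x·u_y = A^{2} x y + A B x e^{x}
  -(u_y)² = - A^{2} x^{2}
So the left-hand side equals
  - A^{2} x^{2} + A^{2} x y + A^{2} y^{2} + A B x e^{x} + 2 A B y e^{x} + B^{2} e^{2 x}
This must equal f(x, y) identically; expanded, f = - x^{2} + x y - 2 x e^{x} + y^{2} - 4 y e^{x} + 4 e^{2 x}.
Matching coefficients of the independent functions:
  [x^{2}]:  - A^{2} = -1
  [y^{2}, x y]:  A^{2} = 1
  [x e^{x}]:  A B = -2
  [y e^{x}]:  2 A B = -4
  [e^{2 x}]:  B^{2} = 4
These equations allow (A, B) = (-1, 2) or (1, -2).
Impose the point condition(s):
  u(0, 0) = 2  ⟹  B = 2
Only A = -1, B = 2 satisfies everything.
Hence u(x, y) = - x y + 2 e^{x}.

Answer: u(x, y) = - x y + 2 e^{x}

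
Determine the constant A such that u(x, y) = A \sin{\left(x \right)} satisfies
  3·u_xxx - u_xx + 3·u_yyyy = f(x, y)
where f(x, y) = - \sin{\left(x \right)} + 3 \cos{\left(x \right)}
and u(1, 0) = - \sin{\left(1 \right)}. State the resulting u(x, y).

Substitute the ansatz u = A \sin{\left(x \right)} into the left-hand side.
Derivatives of the ansatz:
  u_xxx = - A \cos{\left(x \right)}
  u_xx = - A \sin{\left(x \right)}
  u_yyyy = 0
Term by term:
  3·u_xxx = - 3 A \cos{\left(x \right)}
  -u_xx = A \sin{\left(x \right)}
  3·u_yyyy = 0
So the left-hand side equals
  A \sin{\left(x \right)} - 3 A \cos{\left(x \right)}
This must equal f(x, y) = - \sin{\left(x \right)} + 3 \cos{\left(x \right)} identically.
Matching coefficients of the independent functions:
  [\sin{\left(x \right)}]:  A = -1
  [\cos{\left(x \right)}]:  - 3 A = 3
Solving: A = -1.
Check against the point condition:
  u(1, 0) = - \sin{\left(1 \right)}  ⟹  A \sin{\left(1 \right)} = - \sin{\left(1 \right)}  ✓
Hence u(x, y) = - \sin{\left(x \right)}.

Answer: u(x, y) = - \sin{\left(x \right)}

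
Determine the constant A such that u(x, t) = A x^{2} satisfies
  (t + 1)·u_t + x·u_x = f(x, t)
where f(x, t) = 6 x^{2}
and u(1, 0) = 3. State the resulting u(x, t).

Substitute the ansatz u = A x^{2} into the left-hand side.
Derivatives of the ansatz:
  u_t = 0
  u_x = 2 A x
Term by term:
  (t + 1)·u_t = 0
  x·u_x = 2 A x^{2}
So the left-hand side equals
  2 A x^{2}
This must equal f(x, t) = 6 x^{2} identically.
Matching coefficients of the independent functions:
  [x^{2}]:  2 A = 6
Solving: A = 3.
Check against the point condition:
  u(1, 0) = 3  ⟹  A = 3  ✓
Hence u(x, t) = 3 x^{2}.

Answer: u(x, t) = 3 x^{2}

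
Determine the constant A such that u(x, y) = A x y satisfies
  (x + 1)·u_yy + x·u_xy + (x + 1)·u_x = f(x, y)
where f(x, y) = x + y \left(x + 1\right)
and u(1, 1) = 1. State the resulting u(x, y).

Answer: u(x, y) = x y

Derivation:
Substitute the ansatz u = A x y into the left-hand side.
Derivatives of the ansatz:
  u_yy = 0
  u_xy = A
  u_x = A y
Term by term:
  (x + 1)·u_yy = 0
  x·u_xy = A x
  (x + 1)·u_x = A x y + A y
So the left-hand side equals
  A x y + A x + A y
This must equal f(x, y) identically; expanded, f = x y + x + y.
Matching coefficients of the independent functions:
  [x, y, x y]:  A = 1
Solving: A = 1.
Check against the point condition:
  u(1, 1) = 1  ⟹  A = 1  ✓
Hence u(x, y) = x y.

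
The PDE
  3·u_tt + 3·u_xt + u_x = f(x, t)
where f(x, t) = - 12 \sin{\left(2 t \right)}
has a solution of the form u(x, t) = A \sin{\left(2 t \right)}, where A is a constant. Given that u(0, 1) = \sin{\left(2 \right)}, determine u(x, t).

Substitute the ansatz u = A \sin{\left(2 t \right)} into the left-hand side.
Derivatives of the ansatz:
  u_tt = - 4 A \sin{\left(2 t \right)}
  u_xt = 0
  u_x = 0
Term by term:
  3·u_tt = - 12 A \sin{\left(2 t \right)}
  3·u_xt = 0
  u_x = 0
So the left-hand side equals
  - 12 A \sin{\left(2 t \right)}
This must equal f(x, t) = - 12 \sin{\left(2 t \right)} identically.
Matching coefficients of the independent functions:
  [\sin{\left(2 t \right)}]:  - 12 A = -12
Solving: A = 1.
Check against the point condition:
  u(0, 1) = \sin{\left(2 \right)}  ⟹  A \sin{\left(2 \right)} = \sin{\left(2 \right)}  ✓
Hence u(x, t) = \sin{\left(2 t \right)}.

Answer: u(x, t) = \sin{\left(2 t \right)}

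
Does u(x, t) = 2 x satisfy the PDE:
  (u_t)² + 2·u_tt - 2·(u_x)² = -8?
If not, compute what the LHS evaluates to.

Answer: Yes

Derivation:
Evaluate each term of the left-hand side for u = 2 x.
Derivatives:
  u_t = 0
  u_tt = 0
  u_x = 2
Terms:
  (u_t)² = 0
  2·u_tt = 0
  -2·(u_x)² = -8
Sum: LHS = -8
This is exactly the given right-hand side, so u is a solution.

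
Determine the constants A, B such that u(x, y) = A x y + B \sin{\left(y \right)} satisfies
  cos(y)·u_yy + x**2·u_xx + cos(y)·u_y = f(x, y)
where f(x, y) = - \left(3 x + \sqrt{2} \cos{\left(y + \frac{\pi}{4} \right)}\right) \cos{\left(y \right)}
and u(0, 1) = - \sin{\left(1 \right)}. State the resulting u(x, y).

Substitute the ansatz u = A x y + B \sin{\left(y \right)} into the left-hand side.
Derivatives of the ansatz:
  u_yy = - B \sin{\left(y \right)}
  u_xx = 0
  u_y = A x + B \cos{\left(y \right)}
Term by term:
  cos(y)·u_yy = - B \sin{\left(y \right)} \cos{\left(y \right)}
  x**2·u_xx = 0
  cos(y)·u_y = A x \cos{\left(y \right)} + B \cos^{2}{\left(y \right)}
So the left-hand side equals
  A x \cos{\left(y \right)} - B \sin{\left(y \right)} \cos{\left(y \right)} + B \cos^{2}{\left(y \right)}
This must equal f(x, y) identically; expanded, f = - 3 x \cos{\left(y \right)} + \sin{\left(y \right)} \cos{\left(y \right)} - \cos^{2}{\left(y \right)}.
Matching coefficients of the independent functions:
  [x \cos{\left(y \right)}]:  A = -3
  [\sin{\left(y \right)} \cos{\left(y \right)}]:  - B = 1
  [\cos^{2}{\left(y \right)}]:  B = -1
Solving: A = -3, B = -1.
Check against the point condition:
  u(0, 1) = - \sin{\left(1 \right)}  ⟹  B \sin{\left(1 \right)} = - \sin{\left(1 \right)}  ✓
Hence u(x, y) = - 3 x y - \sin{\left(y \right)}.

Answer: u(x, y) = - 3 x y - \sin{\left(y \right)}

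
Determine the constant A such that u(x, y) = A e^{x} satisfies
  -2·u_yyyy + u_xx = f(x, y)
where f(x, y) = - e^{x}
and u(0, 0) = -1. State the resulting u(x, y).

Substitute the ansatz u = A e^{x} into the left-hand side.
Derivatives of the ansatz:
  u_yyyy = 0
  u_xx = A e^{x}
Term by term:
  -2·u_yyyy = 0
  u_xx = A e^{x}
So the left-hand side equals
  A e^{x}
This must equal f(x, y) = - e^{x} identically.
Matching coefficients of the independent functions:
  [e^{x}]:  A = -1
Solving: A = -1.
Check against the point condition:
  u(0, 0) = -1  ⟹  A = -1  ✓
Hence u(x, y) = - e^{x}.

Answer: u(x, y) = - e^{x}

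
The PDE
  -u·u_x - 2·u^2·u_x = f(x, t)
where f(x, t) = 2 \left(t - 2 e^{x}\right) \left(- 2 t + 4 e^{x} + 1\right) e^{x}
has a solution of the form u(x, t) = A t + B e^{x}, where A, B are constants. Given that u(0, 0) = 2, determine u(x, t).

Answer: u(x, t) = - t + 2 e^{x}

Derivation:
Substitute the ansatz u = A t + B e^{x} into the left-hand side.
Derivatives of the ansatz:
  u_x = B e^{x}
Term by term:
  -u·u_x = - A B t e^{x} - B^{2} e^{2 x}
  -2·u^2·u_x = - 2 A^{2} B t^{2} e^{x} - 4 A B^{2} t e^{2 x} - 2 B^{3} e^{3 x}
So the left-hand side equals
  - 2 A^{2} B t^{2} e^{x} - 4 A B^{2} t e^{2 x} - A B t e^{x} - 2 B^{3} e^{3 x} - B^{2} e^{2 x}
This must equal f(x, t) identically; expanded, f = - 4 t^{2} e^{x} + 16 t e^{2 x} + 2 t e^{x} - 16 e^{3 x} - 4 e^{2 x}.
Matching coefficients of the independent functions:
  [t e^{x}]:  - A B = 2
  [t e^{2 x}]:  - 4 A B^{2} = 16
  [t^{2} e^{x}]:  - 2 A^{2} B = -4
  [e^{2 x}]:  - B^{2} = -4
  [e^{3 x}]:  - 2 B^{3} = -16
Solving: A = -1, B = 2.
Check against the point condition:
  u(0, 0) = 2  ⟹  B = 2  ✓
Hence u(x, t) = - t + 2 e^{x}.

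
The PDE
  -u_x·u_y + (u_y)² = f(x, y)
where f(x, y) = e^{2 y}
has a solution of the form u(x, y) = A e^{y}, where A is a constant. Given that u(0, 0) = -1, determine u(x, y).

Answer: u(x, y) = - e^{y}

Derivation:
Substitute the ansatz u = A e^{y} into the left-hand side.
Derivatives of the ansatz:
  u_x = 0
  u_y = A e^{y}
Term by term:
  -u_x·u_y = 0
  (u_y)² = A^{2} e^{2 y}
So the left-hand side equals
  A^{2} e^{2 y}
This must equal f(x, y) = e^{2 y} identically.
Matching coefficients of the independent functions:
  [e^{2 y}]:  A^{2} = 1
These equations allow (A) = (-1) or (1).
Impose the point condition(s):
  u(0, 0) = -1  ⟹  A = -1
Only A = -1 satisfies everything.
Hence u(x, y) = - e^{y}.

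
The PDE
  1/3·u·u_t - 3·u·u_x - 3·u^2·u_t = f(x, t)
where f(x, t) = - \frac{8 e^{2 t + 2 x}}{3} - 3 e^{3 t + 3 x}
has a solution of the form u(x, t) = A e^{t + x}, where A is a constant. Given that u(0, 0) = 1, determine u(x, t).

Answer: u(x, t) = e^{t + x}

Derivation:
Substitute the ansatz u = A e^{t + x} into the left-hand side.
Derivatives of the ansatz:
  u_t = A e^{t} e^{x}
  u_x = A e^{t} e^{x}
Term by term:
  1/3·u·u_t = \frac{A^{2} e^{2 t} e^{2 x}}{3}
  -3·u·u_x = - 3 A^{2} e^{2 t} e^{2 x}
  -3·u^2·u_t = - 3 A^{3} e^{3 t} e^{3 x}
So the left-hand side equals
  - 3 A^{3} e^{3 t} e^{3 x} - \frac{8 A^{2} e^{2 t} e^{2 x}}{3}
This must equal f(x, t) identically; expanded, f = - 3 e^{3 t} e^{3 x} - \frac{8 e^{2 t} e^{2 x}}{3}.
Matching coefficients of the independent functions:
  [e^{2 t} e^{2 x}]:  - \frac{8 A^{2}}{3} = - \frac{8}{3}
  [e^{3 t} e^{3 x}]:  - 3 A^{3} = -3
Solving: A = 1.
Check against the point condition:
  u(0, 0) = 1  ⟹  A = 1  ✓
Hence u(x, t) = e^{t + x}.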